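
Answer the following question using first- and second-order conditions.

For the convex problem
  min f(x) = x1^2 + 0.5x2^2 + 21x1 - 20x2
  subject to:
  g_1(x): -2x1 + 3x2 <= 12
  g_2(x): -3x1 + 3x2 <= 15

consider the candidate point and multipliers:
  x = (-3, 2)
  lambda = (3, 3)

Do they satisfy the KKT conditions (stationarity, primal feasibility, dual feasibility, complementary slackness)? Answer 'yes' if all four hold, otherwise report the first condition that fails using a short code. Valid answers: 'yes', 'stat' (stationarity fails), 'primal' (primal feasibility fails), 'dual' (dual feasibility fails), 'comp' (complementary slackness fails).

Gradient of f: grad f(x) = Q x + c = (15, -18)
Constraint values g_i(x) = a_i^T x - b_i:
  g_1((-3, 2)) = 0
  g_2((-3, 2)) = 0
Stationarity residual: grad f(x) + sum_i lambda_i a_i = (0, 0)
  -> stationarity OK
Primal feasibility (all g_i <= 0): OK
Dual feasibility (all lambda_i >= 0): OK
Complementary slackness (lambda_i * g_i(x) = 0 for all i): OK

Verdict: yes, KKT holds.

yes


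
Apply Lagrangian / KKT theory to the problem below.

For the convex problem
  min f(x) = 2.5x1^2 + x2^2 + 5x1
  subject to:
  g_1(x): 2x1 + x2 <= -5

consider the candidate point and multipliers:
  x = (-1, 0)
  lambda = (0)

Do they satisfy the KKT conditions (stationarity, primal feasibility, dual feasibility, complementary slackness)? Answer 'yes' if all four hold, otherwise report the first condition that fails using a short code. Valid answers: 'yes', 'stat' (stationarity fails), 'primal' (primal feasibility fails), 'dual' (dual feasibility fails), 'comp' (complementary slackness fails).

Gradient of f: grad f(x) = Q x + c = (0, 0)
Constraint values g_i(x) = a_i^T x - b_i:
  g_1((-1, 0)) = 3
Stationarity residual: grad f(x) + sum_i lambda_i a_i = (0, 0)
  -> stationarity OK
Primal feasibility (all g_i <= 0): FAILS
Dual feasibility (all lambda_i >= 0): OK
Complementary slackness (lambda_i * g_i(x) = 0 for all i): OK

Verdict: the first failing condition is primal_feasibility -> primal.

primal


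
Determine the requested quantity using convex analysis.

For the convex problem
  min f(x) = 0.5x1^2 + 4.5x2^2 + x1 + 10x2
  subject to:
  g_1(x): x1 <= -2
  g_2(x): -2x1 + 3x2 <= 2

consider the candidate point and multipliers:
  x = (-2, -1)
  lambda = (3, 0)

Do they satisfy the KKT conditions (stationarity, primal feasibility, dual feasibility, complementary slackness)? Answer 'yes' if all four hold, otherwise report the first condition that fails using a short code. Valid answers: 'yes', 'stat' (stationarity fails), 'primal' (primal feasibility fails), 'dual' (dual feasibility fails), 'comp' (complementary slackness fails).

Gradient of f: grad f(x) = Q x + c = (-1, 1)
Constraint values g_i(x) = a_i^T x - b_i:
  g_1((-2, -1)) = 0
  g_2((-2, -1)) = -1
Stationarity residual: grad f(x) + sum_i lambda_i a_i = (2, 1)
  -> stationarity FAILS
Primal feasibility (all g_i <= 0): OK
Dual feasibility (all lambda_i >= 0): OK
Complementary slackness (lambda_i * g_i(x) = 0 for all i): OK

Verdict: the first failing condition is stationarity -> stat.

stat


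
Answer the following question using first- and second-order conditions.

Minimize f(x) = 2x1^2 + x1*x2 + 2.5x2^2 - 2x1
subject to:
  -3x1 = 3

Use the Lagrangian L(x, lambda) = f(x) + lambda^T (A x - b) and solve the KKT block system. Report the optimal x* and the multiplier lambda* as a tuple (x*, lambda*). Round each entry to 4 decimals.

Form the Lagrangian:
  L(x, lambda) = (1/2) x^T Q x + c^T x + lambda^T (A x - b)
Stationarity (grad_x L = 0): Q x + c + A^T lambda = 0.
Primal feasibility: A x = b.

This gives the KKT block system:
  [ Q   A^T ] [ x     ]   [-c ]
  [ A    0  ] [ lambda ] = [ b ]

Solving the linear system:
  x*      = (-1, 0.2)
  lambda* = (-1.9333)
  f(x*)   = 3.9

x* = (-1, 0.2), lambda* = (-1.9333)


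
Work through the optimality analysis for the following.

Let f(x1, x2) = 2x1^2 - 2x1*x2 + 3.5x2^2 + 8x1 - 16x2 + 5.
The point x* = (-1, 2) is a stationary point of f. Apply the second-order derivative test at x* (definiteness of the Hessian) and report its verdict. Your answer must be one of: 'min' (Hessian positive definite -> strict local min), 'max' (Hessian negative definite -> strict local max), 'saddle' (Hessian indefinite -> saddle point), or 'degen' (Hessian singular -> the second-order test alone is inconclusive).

Compute the Hessian H = grad^2 f:
  H = [[4, -2], [-2, 7]]
Verify stationarity: grad f(x*) = H x* + g = (0, 0).
Eigenvalues of H: 3, 8.
Both eigenvalues > 0, so H is positive definite -> x* is a strict local min.

min


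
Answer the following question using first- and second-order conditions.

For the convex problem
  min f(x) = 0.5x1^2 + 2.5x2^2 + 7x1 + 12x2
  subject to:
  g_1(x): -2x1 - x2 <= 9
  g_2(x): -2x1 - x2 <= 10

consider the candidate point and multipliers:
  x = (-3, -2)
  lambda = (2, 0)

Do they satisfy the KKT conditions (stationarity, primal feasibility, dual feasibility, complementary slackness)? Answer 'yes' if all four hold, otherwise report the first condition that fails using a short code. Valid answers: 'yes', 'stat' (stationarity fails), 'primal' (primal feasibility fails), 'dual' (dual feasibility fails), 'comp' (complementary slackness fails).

Gradient of f: grad f(x) = Q x + c = (4, 2)
Constraint values g_i(x) = a_i^T x - b_i:
  g_1((-3, -2)) = -1
  g_2((-3, -2)) = -2
Stationarity residual: grad f(x) + sum_i lambda_i a_i = (0, 0)
  -> stationarity OK
Primal feasibility (all g_i <= 0): OK
Dual feasibility (all lambda_i >= 0): OK
Complementary slackness (lambda_i * g_i(x) = 0 for all i): FAILS

Verdict: the first failing condition is complementary_slackness -> comp.

comp


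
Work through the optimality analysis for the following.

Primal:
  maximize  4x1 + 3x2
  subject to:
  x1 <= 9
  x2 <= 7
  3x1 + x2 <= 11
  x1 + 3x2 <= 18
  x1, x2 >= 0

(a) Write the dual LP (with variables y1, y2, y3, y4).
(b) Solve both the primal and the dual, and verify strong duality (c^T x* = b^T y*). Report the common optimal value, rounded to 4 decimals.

The standard primal-dual pair for 'max c^T x s.t. A x <= b, x >= 0' is:
  Dual:  min b^T y  s.t.  A^T y >= c,  y >= 0.

So the dual LP is:
  minimize  9y1 + 7y2 + 11y3 + 18y4
  subject to:
    y1 + 3y3 + y4 >= 4
    y2 + y3 + 3y4 >= 3
    y1, y2, y3, y4 >= 0

Solving the primal: x* = (1.875, 5.375).
  primal value c^T x* = 23.625.
Solving the dual: y* = (0, 0, 1.125, 0.625).
  dual value b^T y* = 23.625.
Strong duality: c^T x* = b^T y*. Confirmed.

23.625


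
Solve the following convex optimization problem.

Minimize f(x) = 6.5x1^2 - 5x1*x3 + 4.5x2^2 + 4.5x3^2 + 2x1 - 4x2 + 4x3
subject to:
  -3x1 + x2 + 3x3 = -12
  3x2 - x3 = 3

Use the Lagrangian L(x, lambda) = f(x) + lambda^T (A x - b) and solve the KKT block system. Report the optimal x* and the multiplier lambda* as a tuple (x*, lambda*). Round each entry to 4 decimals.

Form the Lagrangian:
  L(x, lambda) = (1/2) x^T Q x + c^T x + lambda^T (A x - b)
Stationarity (grad_x L = 0): Q x + c + A^T lambda = 0.
Primal feasibility: A x = b.

This gives the KKT block system:
  [ Q   A^T ] [ x     ]   [-c ]
  [ A    0  ] [ lambda ] = [ b ]

Solving the linear system:
  x*      = (0.7025, -0.0893, -3.2678)
  lambda* = (9.157, -1.4512)
  f(x*)   = 51.4645

x* = (0.7025, -0.0893, -3.2678), lambda* = (9.157, -1.4512)


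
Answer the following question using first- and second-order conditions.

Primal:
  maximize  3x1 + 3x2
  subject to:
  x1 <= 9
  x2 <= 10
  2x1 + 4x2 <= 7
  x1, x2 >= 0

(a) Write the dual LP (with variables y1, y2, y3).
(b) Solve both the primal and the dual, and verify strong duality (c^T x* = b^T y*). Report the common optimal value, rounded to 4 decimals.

The standard primal-dual pair for 'max c^T x s.t. A x <= b, x >= 0' is:
  Dual:  min b^T y  s.t.  A^T y >= c,  y >= 0.

So the dual LP is:
  minimize  9y1 + 10y2 + 7y3
  subject to:
    y1 + 2y3 >= 3
    y2 + 4y3 >= 3
    y1, y2, y3 >= 0

Solving the primal: x* = (3.5, 0).
  primal value c^T x* = 10.5.
Solving the dual: y* = (0, 0, 1.5).
  dual value b^T y* = 10.5.
Strong duality: c^T x* = b^T y*. Confirmed.

10.5


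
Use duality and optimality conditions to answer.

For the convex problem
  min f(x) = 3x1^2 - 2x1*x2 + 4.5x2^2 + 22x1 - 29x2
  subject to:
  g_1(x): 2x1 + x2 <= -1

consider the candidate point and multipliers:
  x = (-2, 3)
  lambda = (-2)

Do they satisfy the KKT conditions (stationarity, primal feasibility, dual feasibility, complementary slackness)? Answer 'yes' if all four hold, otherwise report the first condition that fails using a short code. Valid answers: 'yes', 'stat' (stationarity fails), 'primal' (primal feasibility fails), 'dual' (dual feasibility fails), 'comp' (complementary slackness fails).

Gradient of f: grad f(x) = Q x + c = (4, 2)
Constraint values g_i(x) = a_i^T x - b_i:
  g_1((-2, 3)) = 0
Stationarity residual: grad f(x) + sum_i lambda_i a_i = (0, 0)
  -> stationarity OK
Primal feasibility (all g_i <= 0): OK
Dual feasibility (all lambda_i >= 0): FAILS
Complementary slackness (lambda_i * g_i(x) = 0 for all i): OK

Verdict: the first failing condition is dual_feasibility -> dual.

dual


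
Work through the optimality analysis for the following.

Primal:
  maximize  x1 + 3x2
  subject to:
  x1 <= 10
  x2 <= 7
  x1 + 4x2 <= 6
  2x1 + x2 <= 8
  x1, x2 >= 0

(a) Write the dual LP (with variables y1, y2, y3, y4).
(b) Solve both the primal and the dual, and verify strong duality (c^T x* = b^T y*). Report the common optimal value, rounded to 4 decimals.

The standard primal-dual pair for 'max c^T x s.t. A x <= b, x >= 0' is:
  Dual:  min b^T y  s.t.  A^T y >= c,  y >= 0.

So the dual LP is:
  minimize  10y1 + 7y2 + 6y3 + 8y4
  subject to:
    y1 + y3 + 2y4 >= 1
    y2 + 4y3 + y4 >= 3
    y1, y2, y3, y4 >= 0

Solving the primal: x* = (3.7143, 0.5714).
  primal value c^T x* = 5.4286.
Solving the dual: y* = (0, 0, 0.7143, 0.1429).
  dual value b^T y* = 5.4286.
Strong duality: c^T x* = b^T y*. Confirmed.

5.4286


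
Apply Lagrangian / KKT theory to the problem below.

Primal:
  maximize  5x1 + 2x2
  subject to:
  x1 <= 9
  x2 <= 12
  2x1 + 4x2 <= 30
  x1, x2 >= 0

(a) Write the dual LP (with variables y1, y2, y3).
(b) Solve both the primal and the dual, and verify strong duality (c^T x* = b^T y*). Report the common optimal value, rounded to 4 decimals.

The standard primal-dual pair for 'max c^T x s.t. A x <= b, x >= 0' is:
  Dual:  min b^T y  s.t.  A^T y >= c,  y >= 0.

So the dual LP is:
  minimize  9y1 + 12y2 + 30y3
  subject to:
    y1 + 2y3 >= 5
    y2 + 4y3 >= 2
    y1, y2, y3 >= 0

Solving the primal: x* = (9, 3).
  primal value c^T x* = 51.
Solving the dual: y* = (4, 0, 0.5).
  dual value b^T y* = 51.
Strong duality: c^T x* = b^T y*. Confirmed.

51


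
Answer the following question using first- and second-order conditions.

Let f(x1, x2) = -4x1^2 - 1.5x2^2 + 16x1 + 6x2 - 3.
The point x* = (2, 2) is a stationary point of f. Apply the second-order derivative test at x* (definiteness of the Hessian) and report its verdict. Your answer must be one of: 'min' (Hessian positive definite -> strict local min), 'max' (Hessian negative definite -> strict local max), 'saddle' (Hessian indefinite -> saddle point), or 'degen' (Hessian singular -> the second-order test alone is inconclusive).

Compute the Hessian H = grad^2 f:
  H = [[-8, 0], [0, -3]]
Verify stationarity: grad f(x*) = H x* + g = (0, 0).
Eigenvalues of H: -8, -3.
Both eigenvalues < 0, so H is negative definite -> x* is a strict local max.

max


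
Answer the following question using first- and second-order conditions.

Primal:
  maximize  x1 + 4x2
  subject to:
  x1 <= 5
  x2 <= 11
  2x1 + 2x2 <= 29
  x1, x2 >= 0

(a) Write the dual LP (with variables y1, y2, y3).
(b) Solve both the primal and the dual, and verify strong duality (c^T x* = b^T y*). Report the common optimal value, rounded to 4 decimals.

The standard primal-dual pair for 'max c^T x s.t. A x <= b, x >= 0' is:
  Dual:  min b^T y  s.t.  A^T y >= c,  y >= 0.

So the dual LP is:
  minimize  5y1 + 11y2 + 29y3
  subject to:
    y1 + 2y3 >= 1
    y2 + 2y3 >= 4
    y1, y2, y3 >= 0

Solving the primal: x* = (3.5, 11).
  primal value c^T x* = 47.5.
Solving the dual: y* = (0, 3, 0.5).
  dual value b^T y* = 47.5.
Strong duality: c^T x* = b^T y*. Confirmed.

47.5


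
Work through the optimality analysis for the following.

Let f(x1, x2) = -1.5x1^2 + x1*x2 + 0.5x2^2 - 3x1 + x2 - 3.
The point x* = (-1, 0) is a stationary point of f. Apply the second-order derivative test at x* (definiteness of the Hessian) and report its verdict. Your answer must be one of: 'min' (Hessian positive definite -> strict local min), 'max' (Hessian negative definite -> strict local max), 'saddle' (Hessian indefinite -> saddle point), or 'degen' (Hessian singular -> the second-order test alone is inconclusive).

Compute the Hessian H = grad^2 f:
  H = [[-3, 1], [1, 1]]
Verify stationarity: grad f(x*) = H x* + g = (0, 0).
Eigenvalues of H: -3.2361, 1.2361.
Eigenvalues have mixed signs, so H is indefinite -> x* is a saddle point.

saddle


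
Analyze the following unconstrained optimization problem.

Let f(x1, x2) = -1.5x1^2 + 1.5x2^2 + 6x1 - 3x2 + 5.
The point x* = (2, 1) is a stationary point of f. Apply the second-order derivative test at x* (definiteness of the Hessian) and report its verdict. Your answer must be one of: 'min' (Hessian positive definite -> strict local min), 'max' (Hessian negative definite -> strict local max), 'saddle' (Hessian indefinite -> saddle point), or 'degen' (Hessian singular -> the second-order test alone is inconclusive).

Compute the Hessian H = grad^2 f:
  H = [[-3, 0], [0, 3]]
Verify stationarity: grad f(x*) = H x* + g = (0, 0).
Eigenvalues of H: -3, 3.
Eigenvalues have mixed signs, so H is indefinite -> x* is a saddle point.

saddle


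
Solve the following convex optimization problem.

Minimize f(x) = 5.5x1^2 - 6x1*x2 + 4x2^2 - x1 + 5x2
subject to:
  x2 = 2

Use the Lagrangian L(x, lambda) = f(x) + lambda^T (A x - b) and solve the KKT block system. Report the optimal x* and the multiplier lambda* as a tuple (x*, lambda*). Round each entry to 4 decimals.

Form the Lagrangian:
  L(x, lambda) = (1/2) x^T Q x + c^T x + lambda^T (A x - b)
Stationarity (grad_x L = 0): Q x + c + A^T lambda = 0.
Primal feasibility: A x = b.

This gives the KKT block system:
  [ Q   A^T ] [ x     ]   [-c ]
  [ A    0  ] [ lambda ] = [ b ]

Solving the linear system:
  x*      = (1.1818, 2)
  lambda* = (-13.9091)
  f(x*)   = 18.3182

x* = (1.1818, 2), lambda* = (-13.9091)


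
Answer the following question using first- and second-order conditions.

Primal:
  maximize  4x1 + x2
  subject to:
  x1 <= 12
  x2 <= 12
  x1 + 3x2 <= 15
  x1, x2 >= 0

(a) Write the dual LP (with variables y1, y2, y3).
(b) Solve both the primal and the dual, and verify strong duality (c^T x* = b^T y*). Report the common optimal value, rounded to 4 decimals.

The standard primal-dual pair for 'max c^T x s.t. A x <= b, x >= 0' is:
  Dual:  min b^T y  s.t.  A^T y >= c,  y >= 0.

So the dual LP is:
  minimize  12y1 + 12y2 + 15y3
  subject to:
    y1 + y3 >= 4
    y2 + 3y3 >= 1
    y1, y2, y3 >= 0

Solving the primal: x* = (12, 1).
  primal value c^T x* = 49.
Solving the dual: y* = (3.6667, 0, 0.3333).
  dual value b^T y* = 49.
Strong duality: c^T x* = b^T y*. Confirmed.

49


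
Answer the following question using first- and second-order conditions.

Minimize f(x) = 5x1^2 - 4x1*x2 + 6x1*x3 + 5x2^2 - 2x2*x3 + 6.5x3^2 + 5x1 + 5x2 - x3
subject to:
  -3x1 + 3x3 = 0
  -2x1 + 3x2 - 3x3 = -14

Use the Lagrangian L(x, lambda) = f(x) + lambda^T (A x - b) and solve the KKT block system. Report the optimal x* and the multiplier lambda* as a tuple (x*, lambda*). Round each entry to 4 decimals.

Form the Lagrangian:
  L(x, lambda) = (1/2) x^T Q x + c^T x + lambda^T (A x - b)
Stationarity (grad_x L = 0): Q x + c + A^T lambda = 0.
Primal feasibility: A x = b.

This gives the KKT block system:
  [ Q   A^T ] [ x     ]   [-c ]
  [ A    0  ] [ lambda ] = [ b ]

Solving the linear system:
  x*      = (0.8753, -3.2078, 0.8753)
  lambda* = (3.4277, 10.7766)
  f(x*)   = 69.1675

x* = (0.8753, -3.2078, 0.8753), lambda* = (3.4277, 10.7766)


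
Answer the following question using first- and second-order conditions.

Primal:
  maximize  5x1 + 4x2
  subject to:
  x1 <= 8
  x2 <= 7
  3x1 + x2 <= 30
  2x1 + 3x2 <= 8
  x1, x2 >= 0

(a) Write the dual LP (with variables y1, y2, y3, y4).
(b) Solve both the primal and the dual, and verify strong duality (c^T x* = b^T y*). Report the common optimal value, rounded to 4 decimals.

The standard primal-dual pair for 'max c^T x s.t. A x <= b, x >= 0' is:
  Dual:  min b^T y  s.t.  A^T y >= c,  y >= 0.

So the dual LP is:
  minimize  8y1 + 7y2 + 30y3 + 8y4
  subject to:
    y1 + 3y3 + 2y4 >= 5
    y2 + y3 + 3y4 >= 4
    y1, y2, y3, y4 >= 0

Solving the primal: x* = (4, 0).
  primal value c^T x* = 20.
Solving the dual: y* = (0, 0, 0, 2.5).
  dual value b^T y* = 20.
Strong duality: c^T x* = b^T y*. Confirmed.

20


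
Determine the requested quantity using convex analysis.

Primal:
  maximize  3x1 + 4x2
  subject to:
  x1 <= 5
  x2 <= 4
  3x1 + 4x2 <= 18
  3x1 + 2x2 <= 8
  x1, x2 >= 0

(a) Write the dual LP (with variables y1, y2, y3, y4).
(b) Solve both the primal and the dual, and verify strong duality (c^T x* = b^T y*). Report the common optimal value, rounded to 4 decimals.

The standard primal-dual pair for 'max c^T x s.t. A x <= b, x >= 0' is:
  Dual:  min b^T y  s.t.  A^T y >= c,  y >= 0.

So the dual LP is:
  minimize  5y1 + 4y2 + 18y3 + 8y4
  subject to:
    y1 + 3y3 + 3y4 >= 3
    y2 + 4y3 + 2y4 >= 4
    y1, y2, y3, y4 >= 0

Solving the primal: x* = (0, 4).
  primal value c^T x* = 16.
Solving the dual: y* = (0, 2, 0, 1).
  dual value b^T y* = 16.
Strong duality: c^T x* = b^T y*. Confirmed.

16


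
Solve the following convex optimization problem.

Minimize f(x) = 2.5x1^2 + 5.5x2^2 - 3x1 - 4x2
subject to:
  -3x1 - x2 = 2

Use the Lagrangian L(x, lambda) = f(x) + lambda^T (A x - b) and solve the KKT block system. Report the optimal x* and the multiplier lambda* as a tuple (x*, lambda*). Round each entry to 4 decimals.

Form the Lagrangian:
  L(x, lambda) = (1/2) x^T Q x + c^T x + lambda^T (A x - b)
Stationarity (grad_x L = 0): Q x + c + A^T lambda = 0.
Primal feasibility: A x = b.

This gives the KKT block system:
  [ Q   A^T ] [ x     ]   [-c ]
  [ A    0  ] [ lambda ] = [ b ]

Solving the linear system:
  x*      = (-0.7212, 0.1635)
  lambda* = (-2.2019)
  f(x*)   = 2.9567

x* = (-0.7212, 0.1635), lambda* = (-2.2019)


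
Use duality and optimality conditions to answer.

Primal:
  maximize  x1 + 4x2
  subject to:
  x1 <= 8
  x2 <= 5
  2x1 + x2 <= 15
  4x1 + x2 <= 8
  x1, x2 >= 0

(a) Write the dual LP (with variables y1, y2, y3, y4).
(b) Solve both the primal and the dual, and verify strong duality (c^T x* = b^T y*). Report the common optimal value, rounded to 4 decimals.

The standard primal-dual pair for 'max c^T x s.t. A x <= b, x >= 0' is:
  Dual:  min b^T y  s.t.  A^T y >= c,  y >= 0.

So the dual LP is:
  minimize  8y1 + 5y2 + 15y3 + 8y4
  subject to:
    y1 + 2y3 + 4y4 >= 1
    y2 + y3 + y4 >= 4
    y1, y2, y3, y4 >= 0

Solving the primal: x* = (0.75, 5).
  primal value c^T x* = 20.75.
Solving the dual: y* = (0, 3.75, 0, 0.25).
  dual value b^T y* = 20.75.
Strong duality: c^T x* = b^T y*. Confirmed.

20.75


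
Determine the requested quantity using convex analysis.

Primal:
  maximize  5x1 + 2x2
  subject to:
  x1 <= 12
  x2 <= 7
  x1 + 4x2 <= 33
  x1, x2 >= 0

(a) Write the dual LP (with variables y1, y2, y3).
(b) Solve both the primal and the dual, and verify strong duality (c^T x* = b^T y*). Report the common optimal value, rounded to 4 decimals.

The standard primal-dual pair for 'max c^T x s.t. A x <= b, x >= 0' is:
  Dual:  min b^T y  s.t.  A^T y >= c,  y >= 0.

So the dual LP is:
  minimize  12y1 + 7y2 + 33y3
  subject to:
    y1 + y3 >= 5
    y2 + 4y3 >= 2
    y1, y2, y3 >= 0

Solving the primal: x* = (12, 5.25).
  primal value c^T x* = 70.5.
Solving the dual: y* = (4.5, 0, 0.5).
  dual value b^T y* = 70.5.
Strong duality: c^T x* = b^T y*. Confirmed.

70.5


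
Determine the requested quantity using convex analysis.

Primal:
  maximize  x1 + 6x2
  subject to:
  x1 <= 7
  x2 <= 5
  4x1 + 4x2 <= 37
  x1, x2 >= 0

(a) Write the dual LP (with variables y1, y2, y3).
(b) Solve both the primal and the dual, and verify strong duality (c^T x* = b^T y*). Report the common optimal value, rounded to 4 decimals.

The standard primal-dual pair for 'max c^T x s.t. A x <= b, x >= 0' is:
  Dual:  min b^T y  s.t.  A^T y >= c,  y >= 0.

So the dual LP is:
  minimize  7y1 + 5y2 + 37y3
  subject to:
    y1 + 4y3 >= 1
    y2 + 4y3 >= 6
    y1, y2, y3 >= 0

Solving the primal: x* = (4.25, 5).
  primal value c^T x* = 34.25.
Solving the dual: y* = (0, 5, 0.25).
  dual value b^T y* = 34.25.
Strong duality: c^T x* = b^T y*. Confirmed.

34.25


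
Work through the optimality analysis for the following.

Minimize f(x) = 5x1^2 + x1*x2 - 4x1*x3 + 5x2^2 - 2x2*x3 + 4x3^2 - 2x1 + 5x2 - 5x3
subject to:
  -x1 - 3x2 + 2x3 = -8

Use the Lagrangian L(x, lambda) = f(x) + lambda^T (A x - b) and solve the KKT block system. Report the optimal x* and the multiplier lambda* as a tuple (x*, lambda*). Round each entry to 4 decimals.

Form the Lagrangian:
  L(x, lambda) = (1/2) x^T Q x + c^T x + lambda^T (A x - b)
Stationarity (grad_x L = 0): Q x + c + A^T lambda = 0.
Primal feasibility: A x = b.

This gives the KKT block system:
  [ Q   A^T ] [ x     ]   [-c ]
  [ A    0  ] [ lambda ] = [ b ]

Solving the linear system:
  x*      = (0.5625, 1.9318, -0.821)
  lambda* = (8.8409)
  f(x*)   = 41.6832

x* = (0.5625, 1.9318, -0.821), lambda* = (8.8409)


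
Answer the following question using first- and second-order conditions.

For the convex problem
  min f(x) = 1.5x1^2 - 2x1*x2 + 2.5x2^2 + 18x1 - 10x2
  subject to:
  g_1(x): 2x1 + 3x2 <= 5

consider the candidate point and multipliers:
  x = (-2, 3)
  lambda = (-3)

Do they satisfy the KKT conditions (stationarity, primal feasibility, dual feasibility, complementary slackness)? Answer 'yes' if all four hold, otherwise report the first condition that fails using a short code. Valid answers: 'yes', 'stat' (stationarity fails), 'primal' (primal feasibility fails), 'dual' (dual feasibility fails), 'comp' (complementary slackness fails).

Gradient of f: grad f(x) = Q x + c = (6, 9)
Constraint values g_i(x) = a_i^T x - b_i:
  g_1((-2, 3)) = 0
Stationarity residual: grad f(x) + sum_i lambda_i a_i = (0, 0)
  -> stationarity OK
Primal feasibility (all g_i <= 0): OK
Dual feasibility (all lambda_i >= 0): FAILS
Complementary slackness (lambda_i * g_i(x) = 0 for all i): OK

Verdict: the first failing condition is dual_feasibility -> dual.

dual


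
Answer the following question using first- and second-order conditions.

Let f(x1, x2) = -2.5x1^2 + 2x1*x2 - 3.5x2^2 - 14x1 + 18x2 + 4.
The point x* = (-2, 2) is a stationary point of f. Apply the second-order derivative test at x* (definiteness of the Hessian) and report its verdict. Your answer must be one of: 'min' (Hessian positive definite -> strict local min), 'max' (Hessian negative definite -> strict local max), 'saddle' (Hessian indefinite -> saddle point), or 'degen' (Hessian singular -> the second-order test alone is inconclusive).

Compute the Hessian H = grad^2 f:
  H = [[-5, 2], [2, -7]]
Verify stationarity: grad f(x*) = H x* + g = (0, 0).
Eigenvalues of H: -8.2361, -3.7639.
Both eigenvalues < 0, so H is negative definite -> x* is a strict local max.

max


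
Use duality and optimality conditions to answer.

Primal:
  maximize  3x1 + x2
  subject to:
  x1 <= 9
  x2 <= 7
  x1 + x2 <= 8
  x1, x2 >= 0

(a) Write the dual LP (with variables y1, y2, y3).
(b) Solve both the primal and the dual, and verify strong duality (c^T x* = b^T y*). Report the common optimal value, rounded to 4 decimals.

The standard primal-dual pair for 'max c^T x s.t. A x <= b, x >= 0' is:
  Dual:  min b^T y  s.t.  A^T y >= c,  y >= 0.

So the dual LP is:
  minimize  9y1 + 7y2 + 8y3
  subject to:
    y1 + y3 >= 3
    y2 + y3 >= 1
    y1, y2, y3 >= 0

Solving the primal: x* = (8, 0).
  primal value c^T x* = 24.
Solving the dual: y* = (0, 0, 3).
  dual value b^T y* = 24.
Strong duality: c^T x* = b^T y*. Confirmed.

24


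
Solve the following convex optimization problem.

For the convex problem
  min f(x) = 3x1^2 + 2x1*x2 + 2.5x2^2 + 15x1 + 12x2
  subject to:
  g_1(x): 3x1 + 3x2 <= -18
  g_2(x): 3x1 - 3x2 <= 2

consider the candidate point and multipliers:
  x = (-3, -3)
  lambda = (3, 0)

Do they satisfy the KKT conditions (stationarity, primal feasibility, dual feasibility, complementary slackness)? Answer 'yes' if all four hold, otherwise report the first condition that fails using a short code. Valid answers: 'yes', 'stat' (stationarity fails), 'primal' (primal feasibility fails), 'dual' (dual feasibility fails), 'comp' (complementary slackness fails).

Gradient of f: grad f(x) = Q x + c = (-9, -9)
Constraint values g_i(x) = a_i^T x - b_i:
  g_1((-3, -3)) = 0
  g_2((-3, -3)) = -2
Stationarity residual: grad f(x) + sum_i lambda_i a_i = (0, 0)
  -> stationarity OK
Primal feasibility (all g_i <= 0): OK
Dual feasibility (all lambda_i >= 0): OK
Complementary slackness (lambda_i * g_i(x) = 0 for all i): OK

Verdict: yes, KKT holds.

yes


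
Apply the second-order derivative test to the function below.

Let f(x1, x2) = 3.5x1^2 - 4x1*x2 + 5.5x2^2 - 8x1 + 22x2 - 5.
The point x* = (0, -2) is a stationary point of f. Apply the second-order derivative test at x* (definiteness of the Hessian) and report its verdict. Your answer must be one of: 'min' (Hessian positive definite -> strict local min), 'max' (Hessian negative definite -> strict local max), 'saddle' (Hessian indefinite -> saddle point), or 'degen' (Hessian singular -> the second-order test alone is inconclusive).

Compute the Hessian H = grad^2 f:
  H = [[7, -4], [-4, 11]]
Verify stationarity: grad f(x*) = H x* + g = (0, 0).
Eigenvalues of H: 4.5279, 13.4721.
Both eigenvalues > 0, so H is positive definite -> x* is a strict local min.

min


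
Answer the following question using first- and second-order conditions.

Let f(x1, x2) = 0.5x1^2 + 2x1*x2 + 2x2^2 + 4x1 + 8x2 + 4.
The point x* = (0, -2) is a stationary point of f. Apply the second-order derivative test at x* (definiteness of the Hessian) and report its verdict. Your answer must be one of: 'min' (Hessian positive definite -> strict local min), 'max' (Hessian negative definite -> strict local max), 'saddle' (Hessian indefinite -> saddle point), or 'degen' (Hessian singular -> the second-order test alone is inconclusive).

Compute the Hessian H = grad^2 f:
  H = [[1, 2], [2, 4]]
Verify stationarity: grad f(x*) = H x* + g = (0, 0).
Eigenvalues of H: 0, 5.
H has a zero eigenvalue (singular; positive semidefinite but not definite), so H is neither positive definite, negative definite, nor indefinite. The second-order test alone is inconclusive -> degen.
(Indeed, f is constant along the null direction of H through x*, so x* is not a strict local extremum.)

degen


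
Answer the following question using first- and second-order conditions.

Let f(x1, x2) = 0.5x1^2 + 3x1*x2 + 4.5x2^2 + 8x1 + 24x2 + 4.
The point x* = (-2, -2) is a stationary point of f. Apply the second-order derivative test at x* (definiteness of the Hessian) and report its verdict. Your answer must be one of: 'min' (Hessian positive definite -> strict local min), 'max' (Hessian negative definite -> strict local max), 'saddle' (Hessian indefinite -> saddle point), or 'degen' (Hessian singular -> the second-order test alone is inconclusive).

Compute the Hessian H = grad^2 f:
  H = [[1, 3], [3, 9]]
Verify stationarity: grad f(x*) = H x* + g = (0, 0).
Eigenvalues of H: 0, 10.
H has a zero eigenvalue (singular; positive semidefinite but not definite), so H is neither positive definite, negative definite, nor indefinite. The second-order test alone is inconclusive -> degen.
(Indeed, f is constant along the null direction of H through x*, so x* is not a strict local extremum.)

degen


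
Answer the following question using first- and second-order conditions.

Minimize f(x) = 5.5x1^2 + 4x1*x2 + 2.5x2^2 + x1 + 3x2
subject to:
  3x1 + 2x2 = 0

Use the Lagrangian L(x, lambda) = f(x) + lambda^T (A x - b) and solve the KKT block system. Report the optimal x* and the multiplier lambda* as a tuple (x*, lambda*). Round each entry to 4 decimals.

Form the Lagrangian:
  L(x, lambda) = (1/2) x^T Q x + c^T x + lambda^T (A x - b)
Stationarity (grad_x L = 0): Q x + c + A^T lambda = 0.
Primal feasibility: A x = b.

This gives the KKT block system:
  [ Q   A^T ] [ x     ]   [-c ]
  [ A    0  ] [ lambda ] = [ b ]

Solving the linear system:
  x*      = (0.3415, -0.5122)
  lambda* = (-0.9024)
  f(x*)   = -0.5976

x* = (0.3415, -0.5122), lambda* = (-0.9024)


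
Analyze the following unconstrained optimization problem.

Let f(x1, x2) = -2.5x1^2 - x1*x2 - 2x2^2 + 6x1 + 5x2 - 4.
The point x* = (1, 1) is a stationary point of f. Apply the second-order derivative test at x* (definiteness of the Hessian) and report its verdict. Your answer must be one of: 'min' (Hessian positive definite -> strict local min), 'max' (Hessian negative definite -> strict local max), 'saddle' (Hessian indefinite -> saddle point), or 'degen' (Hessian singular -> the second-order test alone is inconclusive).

Compute the Hessian H = grad^2 f:
  H = [[-5, -1], [-1, -4]]
Verify stationarity: grad f(x*) = H x* + g = (0, 0).
Eigenvalues of H: -5.618, -3.382.
Both eigenvalues < 0, so H is negative definite -> x* is a strict local max.

max


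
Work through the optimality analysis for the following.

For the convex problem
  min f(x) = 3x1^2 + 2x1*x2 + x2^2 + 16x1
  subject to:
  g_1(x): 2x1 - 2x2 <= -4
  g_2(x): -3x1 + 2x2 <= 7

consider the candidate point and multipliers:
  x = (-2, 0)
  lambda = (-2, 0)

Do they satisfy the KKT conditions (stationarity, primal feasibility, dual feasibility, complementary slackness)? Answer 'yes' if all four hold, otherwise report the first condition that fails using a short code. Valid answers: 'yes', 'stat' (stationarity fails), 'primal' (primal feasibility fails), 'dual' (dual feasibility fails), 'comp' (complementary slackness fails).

Gradient of f: grad f(x) = Q x + c = (4, -4)
Constraint values g_i(x) = a_i^T x - b_i:
  g_1((-2, 0)) = 0
  g_2((-2, 0)) = -1
Stationarity residual: grad f(x) + sum_i lambda_i a_i = (0, 0)
  -> stationarity OK
Primal feasibility (all g_i <= 0): OK
Dual feasibility (all lambda_i >= 0): FAILS
Complementary slackness (lambda_i * g_i(x) = 0 for all i): OK

Verdict: the first failing condition is dual_feasibility -> dual.

dual


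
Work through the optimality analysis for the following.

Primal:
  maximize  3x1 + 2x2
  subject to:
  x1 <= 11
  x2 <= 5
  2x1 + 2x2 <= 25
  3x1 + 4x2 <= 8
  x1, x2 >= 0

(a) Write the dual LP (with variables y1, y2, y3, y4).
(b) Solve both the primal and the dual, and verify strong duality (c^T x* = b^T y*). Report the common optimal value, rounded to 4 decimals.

The standard primal-dual pair for 'max c^T x s.t. A x <= b, x >= 0' is:
  Dual:  min b^T y  s.t.  A^T y >= c,  y >= 0.

So the dual LP is:
  minimize  11y1 + 5y2 + 25y3 + 8y4
  subject to:
    y1 + 2y3 + 3y4 >= 3
    y2 + 2y3 + 4y4 >= 2
    y1, y2, y3, y4 >= 0

Solving the primal: x* = (2.6667, 0).
  primal value c^T x* = 8.
Solving the dual: y* = (0, 0, 0, 1).
  dual value b^T y* = 8.
Strong duality: c^T x* = b^T y*. Confirmed.

8


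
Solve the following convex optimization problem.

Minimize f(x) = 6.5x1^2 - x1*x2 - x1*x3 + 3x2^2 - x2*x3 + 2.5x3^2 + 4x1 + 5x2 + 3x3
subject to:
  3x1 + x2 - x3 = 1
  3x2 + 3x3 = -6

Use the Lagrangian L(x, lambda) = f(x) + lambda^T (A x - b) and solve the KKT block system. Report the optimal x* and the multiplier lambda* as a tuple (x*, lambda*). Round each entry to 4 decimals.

Form the Lagrangian:
  L(x, lambda) = (1/2) x^T Q x + c^T x + lambda^T (A x - b)
Stationarity (grad_x L = 0): Q x + c + A^T lambda = 0.
Primal feasibility: A x = b.

This gives the KKT block system:
  [ Q   A^T ] [ x     ]   [-c ]
  [ A    0  ] [ lambda ] = [ b ]

Solving the linear system:
  x*      = (0.1243, -0.6864, -1.3136)
  lambda* = (-2.5385, 0.1558)
  f(x*)   = -1.7012

x* = (0.1243, -0.6864, -1.3136), lambda* = (-2.5385, 0.1558)


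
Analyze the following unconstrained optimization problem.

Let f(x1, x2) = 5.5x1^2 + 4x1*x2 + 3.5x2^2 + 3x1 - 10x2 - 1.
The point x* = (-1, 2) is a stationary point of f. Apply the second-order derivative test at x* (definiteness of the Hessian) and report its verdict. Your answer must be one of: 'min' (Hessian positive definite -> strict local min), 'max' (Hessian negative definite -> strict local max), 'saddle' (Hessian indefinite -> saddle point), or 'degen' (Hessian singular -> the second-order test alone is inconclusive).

Compute the Hessian H = grad^2 f:
  H = [[11, 4], [4, 7]]
Verify stationarity: grad f(x*) = H x* + g = (0, 0).
Eigenvalues of H: 4.5279, 13.4721.
Both eigenvalues > 0, so H is positive definite -> x* is a strict local min.

min


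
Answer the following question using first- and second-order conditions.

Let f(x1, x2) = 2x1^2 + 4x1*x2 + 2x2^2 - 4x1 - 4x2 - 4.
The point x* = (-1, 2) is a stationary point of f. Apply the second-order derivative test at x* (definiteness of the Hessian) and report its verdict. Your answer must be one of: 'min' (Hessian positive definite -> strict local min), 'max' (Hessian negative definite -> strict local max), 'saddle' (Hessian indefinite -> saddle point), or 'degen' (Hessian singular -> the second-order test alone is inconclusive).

Compute the Hessian H = grad^2 f:
  H = [[4, 4], [4, 4]]
Verify stationarity: grad f(x*) = H x* + g = (0, 0).
Eigenvalues of H: 0, 8.
H has a zero eigenvalue (singular; positive semidefinite but not definite), so H is neither positive definite, negative definite, nor indefinite. The second-order test alone is inconclusive -> degen.
(Indeed, f is constant along the null direction of H through x*, so x* is not a strict local extremum.)

degen


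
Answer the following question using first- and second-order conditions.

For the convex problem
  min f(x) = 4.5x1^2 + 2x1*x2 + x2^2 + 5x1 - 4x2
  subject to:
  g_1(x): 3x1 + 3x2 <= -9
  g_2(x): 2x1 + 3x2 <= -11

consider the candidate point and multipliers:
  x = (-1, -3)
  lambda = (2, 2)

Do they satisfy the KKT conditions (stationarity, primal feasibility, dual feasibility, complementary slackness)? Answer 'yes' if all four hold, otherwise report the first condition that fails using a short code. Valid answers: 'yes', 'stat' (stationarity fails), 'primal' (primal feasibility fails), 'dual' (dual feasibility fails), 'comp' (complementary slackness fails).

Gradient of f: grad f(x) = Q x + c = (-10, -12)
Constraint values g_i(x) = a_i^T x - b_i:
  g_1((-1, -3)) = -3
  g_2((-1, -3)) = 0
Stationarity residual: grad f(x) + sum_i lambda_i a_i = (0, 0)
  -> stationarity OK
Primal feasibility (all g_i <= 0): OK
Dual feasibility (all lambda_i >= 0): OK
Complementary slackness (lambda_i * g_i(x) = 0 for all i): FAILS

Verdict: the first failing condition is complementary_slackness -> comp.

comp


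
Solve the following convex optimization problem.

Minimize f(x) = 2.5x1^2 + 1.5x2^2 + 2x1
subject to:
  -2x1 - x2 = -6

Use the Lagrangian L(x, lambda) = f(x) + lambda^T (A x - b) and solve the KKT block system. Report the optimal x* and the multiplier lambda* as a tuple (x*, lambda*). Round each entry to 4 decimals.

Form the Lagrangian:
  L(x, lambda) = (1/2) x^T Q x + c^T x + lambda^T (A x - b)
Stationarity (grad_x L = 0): Q x + c + A^T lambda = 0.
Primal feasibility: A x = b.

This gives the KKT block system:
  [ Q   A^T ] [ x     ]   [-c ]
  [ A    0  ] [ lambda ] = [ b ]

Solving the linear system:
  x*      = (2, 2)
  lambda* = (6)
  f(x*)   = 20

x* = (2, 2), lambda* = (6)


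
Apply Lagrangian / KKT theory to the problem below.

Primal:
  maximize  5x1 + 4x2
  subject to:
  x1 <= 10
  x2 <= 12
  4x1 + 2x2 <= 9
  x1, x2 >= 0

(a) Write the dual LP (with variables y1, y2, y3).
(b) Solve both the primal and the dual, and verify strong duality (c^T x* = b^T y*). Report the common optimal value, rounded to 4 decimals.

The standard primal-dual pair for 'max c^T x s.t. A x <= b, x >= 0' is:
  Dual:  min b^T y  s.t.  A^T y >= c,  y >= 0.

So the dual LP is:
  minimize  10y1 + 12y2 + 9y3
  subject to:
    y1 + 4y3 >= 5
    y2 + 2y3 >= 4
    y1, y2, y3 >= 0

Solving the primal: x* = (0, 4.5).
  primal value c^T x* = 18.
Solving the dual: y* = (0, 0, 2).
  dual value b^T y* = 18.
Strong duality: c^T x* = b^T y*. Confirmed.

18


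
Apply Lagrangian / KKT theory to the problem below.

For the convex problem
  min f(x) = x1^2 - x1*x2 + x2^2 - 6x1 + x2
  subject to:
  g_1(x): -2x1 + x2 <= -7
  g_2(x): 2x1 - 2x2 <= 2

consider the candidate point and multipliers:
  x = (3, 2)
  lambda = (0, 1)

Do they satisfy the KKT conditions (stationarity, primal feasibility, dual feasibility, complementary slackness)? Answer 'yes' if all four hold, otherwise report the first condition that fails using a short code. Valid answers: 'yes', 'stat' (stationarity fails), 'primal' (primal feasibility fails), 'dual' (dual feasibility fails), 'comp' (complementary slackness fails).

Gradient of f: grad f(x) = Q x + c = (-2, 2)
Constraint values g_i(x) = a_i^T x - b_i:
  g_1((3, 2)) = 3
  g_2((3, 2)) = 0
Stationarity residual: grad f(x) + sum_i lambda_i a_i = (0, 0)
  -> stationarity OK
Primal feasibility (all g_i <= 0): FAILS
Dual feasibility (all lambda_i >= 0): OK
Complementary slackness (lambda_i * g_i(x) = 0 for all i): OK

Verdict: the first failing condition is primal_feasibility -> primal.

primal


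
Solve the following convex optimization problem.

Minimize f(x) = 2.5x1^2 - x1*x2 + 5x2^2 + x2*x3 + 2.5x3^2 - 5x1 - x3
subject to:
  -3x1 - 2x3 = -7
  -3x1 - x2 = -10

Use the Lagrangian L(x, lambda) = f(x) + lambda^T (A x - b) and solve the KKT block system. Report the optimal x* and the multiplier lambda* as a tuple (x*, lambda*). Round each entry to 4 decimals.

Form the Lagrangian:
  L(x, lambda) = (1/2) x^T Q x + c^T x + lambda^T (A x - b)
Stationarity (grad_x L = 0): Q x + c + A^T lambda = 0.
Primal feasibility: A x = b.

This gives the KKT block system:
  [ Q   A^T ] [ x     ]   [-c ]
  [ A    0  ] [ lambda ] = [ b ]

Solving the linear system:
  x*      = (3.0124, 0.9629, -1.0186)
  lambda* = (-2.5649, 5.5979)
  f(x*)   = 11.9907

x* = (3.0124, 0.9629, -1.0186), lambda* = (-2.5649, 5.5979)


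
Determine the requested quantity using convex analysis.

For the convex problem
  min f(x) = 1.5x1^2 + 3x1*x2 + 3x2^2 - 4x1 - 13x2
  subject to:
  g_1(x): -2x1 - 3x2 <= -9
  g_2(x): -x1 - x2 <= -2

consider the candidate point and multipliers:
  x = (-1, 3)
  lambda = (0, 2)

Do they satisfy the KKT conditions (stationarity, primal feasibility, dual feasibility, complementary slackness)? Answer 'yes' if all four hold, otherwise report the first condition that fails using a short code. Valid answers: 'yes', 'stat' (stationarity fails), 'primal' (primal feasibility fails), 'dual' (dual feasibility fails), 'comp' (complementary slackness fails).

Gradient of f: grad f(x) = Q x + c = (2, 2)
Constraint values g_i(x) = a_i^T x - b_i:
  g_1((-1, 3)) = 2
  g_2((-1, 3)) = 0
Stationarity residual: grad f(x) + sum_i lambda_i a_i = (0, 0)
  -> stationarity OK
Primal feasibility (all g_i <= 0): FAILS
Dual feasibility (all lambda_i >= 0): OK
Complementary slackness (lambda_i * g_i(x) = 0 for all i): OK

Verdict: the first failing condition is primal_feasibility -> primal.

primal


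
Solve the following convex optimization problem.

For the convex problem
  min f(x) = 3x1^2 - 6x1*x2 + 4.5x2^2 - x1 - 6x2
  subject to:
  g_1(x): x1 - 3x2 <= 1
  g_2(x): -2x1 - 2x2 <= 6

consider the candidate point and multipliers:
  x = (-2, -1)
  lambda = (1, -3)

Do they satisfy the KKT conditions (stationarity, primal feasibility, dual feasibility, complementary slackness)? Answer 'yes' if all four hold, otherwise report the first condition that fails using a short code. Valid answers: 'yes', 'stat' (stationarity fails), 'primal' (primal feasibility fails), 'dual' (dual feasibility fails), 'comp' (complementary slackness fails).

Gradient of f: grad f(x) = Q x + c = (-7, -3)
Constraint values g_i(x) = a_i^T x - b_i:
  g_1((-2, -1)) = 0
  g_2((-2, -1)) = 0
Stationarity residual: grad f(x) + sum_i lambda_i a_i = (0, 0)
  -> stationarity OK
Primal feasibility (all g_i <= 0): OK
Dual feasibility (all lambda_i >= 0): FAILS
Complementary slackness (lambda_i * g_i(x) = 0 for all i): OK

Verdict: the first failing condition is dual_feasibility -> dual.

dual
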